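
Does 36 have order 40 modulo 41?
36^{20} ≡ 1 (mod 41) and 20 < 40, so ord_41(36) = 20 ≠ 40 and 36 is not a primitive root.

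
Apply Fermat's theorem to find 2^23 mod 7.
By Fermat: 2^{6} ≡ 1 mod 7. 23 = 3×6 + 5. So 2^{23} ≡ 2^{5} ≡ 4 mod 7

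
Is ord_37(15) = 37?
Powers of 15 mod 37: 15^1≡15, 15^2≡3, 15^3≡8, 15^4≡9, 15^5≡24, 15^6≡27, 15^7≡35, 15^8≡7, 15^9≡31, 15^10≡21, 15^11≡19, 15^12≡26, 15^13≡20, 15^14≡4, 15^15≡23, 15^16≡12, 15^17≡32, 15^18≡36, 15^19≡22, 15^20≡34, 15^21≡29, 15^22≡28, 15^23≡13, 15^24≡10, 15^25≡2, 15^26≡30, 15^27≡6, 15^28≡16, 15^29≡18, 15^30≡11, 15^31≡17, 15^32≡33, 15^33≡14, 15^34≡25, 15^35≡5, 15^36≡1. Already 15^36≡1, so the order is 36 < 37. No, the actual order is 36.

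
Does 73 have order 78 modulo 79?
73^{39} ≡ 1 mod 79 and 39 < 78, so ord_79(73) = 39 ≠ 78 and 73 is not a primitive root.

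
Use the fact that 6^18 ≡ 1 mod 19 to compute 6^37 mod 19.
By Fermat: 6^{18} ≡ 1 mod 19. 37 = 2×18 + 1. So 6^{37} ≡ 6^{1} ≡ 6 mod 19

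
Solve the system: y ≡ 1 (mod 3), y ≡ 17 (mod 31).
M = 3 × 31 = 93. M₁ = 31, y₁ ≡ 1 (mod 3). M₂ = 3, y₂ ≡ 21 (mod 31). y = 1×31×1 + 17×3×21 ≡ 79 (mod 93)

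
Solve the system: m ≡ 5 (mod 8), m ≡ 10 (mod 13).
M = 8 × 13 = 104. M₁ = 13, y₁ ≡ 5 (mod 8). M₂ = 8, y₂ ≡ 5 (mod 13). m = 5×13×5 + 10×8×5 ≡ 101 (mod 104)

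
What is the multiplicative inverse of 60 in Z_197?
Since 197 is prime, by Fermat 60^(-1) ≡ 60^{195} ≡ 23 mod 197. Verify: 60 × 23 = 1380 ≡ 1 mod 197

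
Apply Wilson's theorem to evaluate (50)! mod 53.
(52)! = (50)! × (51) × (52) ≡ -1 mod 53. So (50)! ≡ -1 × [(52)(51)]^(-1) ≡ 26 mod 53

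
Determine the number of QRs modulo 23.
For prime 23, there are (p-1)/2 = (23-1)/2 = 11 quadratic residues (excluding 0).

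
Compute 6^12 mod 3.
By repeated squaring mod 3: 6^{1}≡0, 6^{2}≡0, 6^{4}≡0, 6^{8}≡0. Then 6^{12} = 6^{8+4} ≡ 0 × 0 ≡ 0 mod 3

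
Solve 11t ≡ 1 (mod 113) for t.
Since 113 is prime, by Fermat 11^(-1) ≡ 11^{111} ≡ 72 (mod 113). Verify: 11 × 72 = 792 ≡ 1 (mod 113)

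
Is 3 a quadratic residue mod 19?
By Euler's criterion: 3^{9} ≡ 18 mod 19. Since this equals -1 (≡ 18), 3 is not a QR.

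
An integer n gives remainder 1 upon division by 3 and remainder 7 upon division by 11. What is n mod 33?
M = 3 × 11 = 33. M₁ = 11, y₁ ≡ 2 mod 3. M₂ = 3, y₂ ≡ 4 mod 11. n = 1×11×2 + 7×3×4 ≡ 7 mod 33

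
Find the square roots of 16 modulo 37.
The square roots of 16 mod 37 are 33 and 4. Verify: 33² = 1089 ≡ 16 (mod 37)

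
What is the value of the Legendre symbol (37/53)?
(37/53) = 37^{26} mod 53 = 1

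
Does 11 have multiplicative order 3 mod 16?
Powers of 11 mod 16: 11^1≡11, 11^2≡9, 11^3≡3, 11^4≡1. 11^3≡3≢1, so ord ≠ 3. No, the actual order is 4.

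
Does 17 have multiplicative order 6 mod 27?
Powers of 17 mod 27: 17^1≡17, 17^2≡19, 17^3≡26, 17^4≡10, 17^5≡8, 17^6≡1. First k with 17^k≡1 is k=6. Yes, ord_27(17) = 6.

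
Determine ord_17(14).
Powers of 14 mod 17: 14^1≡14, 14^2≡9, 14^3≡7, 14^4≡13, 14^5≡12, 14^6≡15, 14^7≡6, 14^8≡16, 14^9≡3, 14^10≡8, 14^11≡10, 14^12≡4, 14^13≡5, 14^14≡2, 14^15≡11, 14^16≡1. Order = 16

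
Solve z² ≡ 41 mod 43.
The square roots of 41 mod 43 are 16 and 27. Verify: 16² = 256 ≡ 41 mod 43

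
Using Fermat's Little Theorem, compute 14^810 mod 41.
By Fermat: 14^{40} ≡ 1 (mod 41). 810 ≡ 10 (mod 40). So 14^{810} ≡ 14^{10} ≡ 32 (mod 41)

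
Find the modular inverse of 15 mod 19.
Since 19 is prime, by Fermat 15^(-1) ≡ 15^{17} ≡ 14 (mod 19). Verify: 15 × 14 = 210 ≡ 1 (mod 19)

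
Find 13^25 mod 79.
By repeated squaring mod 79: 13^{1}≡13, 13^{2}≡11, 13^{4}≡42, 13^{8}≡26, 13^{16}≡44. Then 13^{25} = 13^{16+8+1} ≡ 44 × 26 × 13 ≡ 20 mod 79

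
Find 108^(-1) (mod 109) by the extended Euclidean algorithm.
Extended GCD: 108(-1) + 109(1) = 1. So 108^(-1) ≡ -1 ≡ 108 (mod 109). Verify: 108 × 108 = 11664 ≡ 1 (mod 109)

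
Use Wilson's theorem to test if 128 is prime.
(127)! mod 128 = 0. Since 0 ≢ -1 mod 128, 128 is not prime.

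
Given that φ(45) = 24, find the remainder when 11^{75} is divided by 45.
By Euler: 11^{24} ≡ 1 (mod 45) since gcd(11, 45) = 1. 75 = 3×24 + 3. So 11^{75} ≡ 11^{3} ≡ 26 (mod 45)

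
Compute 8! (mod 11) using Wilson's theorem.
(10)! = (8)! × (9) × (10) ≡ -1 (mod 11). So (8)! ≡ -1 × [(10)(9)]^(-1) ≡ 5 (mod 11)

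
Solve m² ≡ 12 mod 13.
The square roots of 12 mod 13 are 8 and 5. Verify: 8² = 64 ≡ 12 mod 13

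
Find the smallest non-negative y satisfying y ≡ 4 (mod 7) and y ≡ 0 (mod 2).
M = 7 × 2 = 14. M₁ = 2, y₁ ≡ 4 (mod 7). M₂ = 7, y₂ ≡ 1 (mod 2). y = 4×2×4 + 0×7×1 ≡ 4 (mod 14)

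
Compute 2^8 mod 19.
By repeated squaring (mod 19): 2^{1}≡2, 2^{2}≡4, 2^{4}≡16, 2^{8}≡9. So 2^{8} ≡ 9 (mod 19)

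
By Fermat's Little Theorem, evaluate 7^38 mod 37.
By Fermat: 7^{36} ≡ 1 mod 37. So 7^{38} = 7^{36} · 7^{2} ≡ 7^{2} ≡ 12 mod 37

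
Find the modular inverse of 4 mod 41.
Since 41 is prime, by Fermat 4^(-1) ≡ 4^{39} ≡ 31 (mod 41). Verify: 4 × 31 = 124 ≡ 1 (mod 41)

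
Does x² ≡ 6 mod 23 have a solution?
By Euler's criterion: 6^{11} ≡ 1 mod 23. Since this equals 1, 6 is a QR.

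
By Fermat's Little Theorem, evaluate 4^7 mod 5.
By Fermat: 4^{4} ≡ 1 (mod 5). So 4^{7} = 4^{4} · 4^{3} ≡ 4^{3} ≡ 4 (mod 5)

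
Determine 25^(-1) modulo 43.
Since 43 is prime, by Fermat 25^(-1) ≡ 25^{41} ≡ 31 mod 43. Verify: 25 × 31 = 775 ≡ 1 mod 43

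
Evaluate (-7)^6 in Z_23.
By repeated squaring (mod 23): (-7)^{1}≡16, (-7)^{2}≡3, (-7)^{4}≡9. Then (-7)^{6} = (-7)^{4+2} ≡ 9 × 3 ≡ 4 (mod 23)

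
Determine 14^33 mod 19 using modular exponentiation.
Using Fermat: 14^{18} ≡ 1 mod 19. 33 ≡ 15 mod 18. So 14^{33} ≡ 14^{15} ≡ 12 mod 19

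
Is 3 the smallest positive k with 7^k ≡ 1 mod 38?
Powers of 7 mod 38: 7^1≡7, 7^2≡11, 7^3≡1. First k with 7^k≡1 is k=3. Yes, ord_38(7) = 3.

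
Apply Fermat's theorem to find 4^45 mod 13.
By Fermat: 4^{12} ≡ 1 mod 13. 45 = 3×12 + 9. So 4^{45} ≡ 4^{9} ≡ 12 mod 13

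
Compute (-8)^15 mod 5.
Using Fermat: (-8)^{4} ≡ 1 mod 5. 15 ≡ 3 mod 4. So (-8)^{15} ≡ (-8)^{3} ≡ 3 mod 5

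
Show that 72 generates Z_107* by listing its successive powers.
72^1, 72^2, ..., 72^{106} mod 107: [72, 48, 32, 57, 38, 61, 5, 39, 26, 53, 71, 83, 91, 25, 88, 23, 51, 34, 94, 27, 18, 12, 8, 41, 63, 42, 28, 90, 60, 40, 98, 101, 103, 33, 22, 86, 93, 62, 77, 87, 58, 3, 2, 37, 96, 64, 7, 76, 15, 10, 78, 52, 106, 35, 59, 75, 50, 69, 46, 102, 68, 81, 54, 36, 24, 16, 82, 19, 84, 56, 73, 13, 80, 89, 95, 99, 66, 44, 65, 79, 17, 47, 67, 9, 6, 4, 74, 85, 21, 14, 45, 30, 20, 49, 104, 105, 70, 11, 43, 100, 31, 92, 97, 29, 55, 1]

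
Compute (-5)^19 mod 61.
By repeated squaring (mod 61): (-5)^{1}≡56, (-5)^{2}≡25, (-5)^{4}≡15, (-5)^{8}≡42, (-5)^{16}≡56. Then (-5)^{19} = (-5)^{16+2+1} ≡ 56 × 25 × 56 ≡ 15 (mod 61)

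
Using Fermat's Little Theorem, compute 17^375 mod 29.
By Fermat: 17^{28} ≡ 1 (mod 29). 375 ≡ 11 (mod 28). So 17^{375} ≡ 17^{11} ≡ 12 (mod 29)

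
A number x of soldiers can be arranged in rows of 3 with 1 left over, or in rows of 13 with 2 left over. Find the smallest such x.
M = 3 × 13 = 39. M₁ = 13, y₁ ≡ 1 (mod 3). M₂ = 3, y₂ ≡ 9 (mod 13). x = 1×13×1 + 2×3×9 ≡ 28 (mod 39)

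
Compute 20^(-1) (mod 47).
Since 47 is prime, by Fermat 20^(-1) ≡ 20^{45} ≡ 40 (mod 47). Verify: 20 × 40 = 800 ≡ 1 (mod 47)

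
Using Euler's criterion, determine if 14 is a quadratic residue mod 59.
By Euler's criterion: 14^{29} ≡ 58 mod 59. Since this equals -1 (≡ 58), 14 is not a QR.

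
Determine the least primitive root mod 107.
g = 2. For each prime q|106: 2^{53}≡106, 2^{2}≡4, none ≡ 1, so ord_107(2) = 106 and 2 is a primitive root.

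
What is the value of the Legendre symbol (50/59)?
(50/59) = 50^{29} mod 59 = -1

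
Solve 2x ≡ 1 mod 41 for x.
Since 41 is prime, by Fermat 2^(-1) ≡ 2^{39} ≡ 21 mod 41. Verify: 2 × 21 = 42 ≡ 1 mod 41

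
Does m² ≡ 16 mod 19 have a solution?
By Euler's criterion: 16^{9} ≡ 1 mod 19. Since this equals 1, 16 is a QR.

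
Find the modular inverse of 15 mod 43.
Since 43 is prime, by Fermat 15^(-1) ≡ 15^{41} ≡ 23 mod 43. Verify: 15 × 23 = 345 ≡ 1 mod 43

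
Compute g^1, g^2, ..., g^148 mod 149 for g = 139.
139^1, 139^2, ..., 139^{148} mod 149: [139, 100, 43, 17, 128, 61, 135, 140, 90, 143, 60, 145, 40, 47, 126, 81, 84, 54, 56, 36, 87, 24, 58, 16, 138, 110, 92, 123, 111, 82, 74, 5, 99, 53, 66, 85, 44, 7, 79, 104, 3, 119, 2, 129, 51, 86, 34, 107, 122, 121, 131, 31, 137, 120, 141, 80, 94, 103, 13, 19, 108, 112, 72, 25, 48, 116, 32, 127, 71, 35, 97, 73, 15, 148, 10, 49, 106, 132, 21, 88, 14, 9, 59, 6, 89, 4, 109, 102, 23, 68, 65, 95, 93, 113, 62, 125, 91, 133, 11, 39, 57, 26, 38, 67, 75, 144, 50, 96, 83, 64, 105, 142, 70, 45, 146, 30, 147, 20, 98, 63, 115, 42, 27, 28, 18, 118, 12, 29, 8, 69, 55, 46, 136, 130, 41, 37, 77, 124, 101, 33, 117, 22, 78, 114, 52, 76, 134, 1]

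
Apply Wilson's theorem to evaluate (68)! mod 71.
(70)! = (68)! × (69) × (70) ≡ -1 (mod 71). So (68)! ≡ -1 × [(70)(69)]^(-1) ≡ 35 (mod 71)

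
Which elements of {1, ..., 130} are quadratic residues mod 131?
Squares in Z_131*: {1, 3, 4, 5, 7, 9, 11, 12, 13, 15, 16, 20, 21, 25, 27, 28, 33, 34, 35, 36, 38, 39, 41, 43, 44, 45, 46, 48, 49, 52, 53, 55, 58, 59, 60, 61, 62, 63, 64, 65, 74, 75, 77, 80, 81, 84, 89, 91, 94, 99, 100, 101, 102, 105, 107, 108, 109, 112, 113, 114, 117, 121, 123, 125, 129}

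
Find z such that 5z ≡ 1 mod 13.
Since 13 is prime, by Fermat 5^(-1) ≡ 5^{11} ≡ 8 mod 13. Verify: 5 × 8 = 40 ≡ 1 mod 13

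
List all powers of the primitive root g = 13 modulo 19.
13^1, 13^2, ..., 13^{18} mod 19: [13, 17, 12, 4, 14, 11, 10, 16, 18, 6, 2, 7, 15, 5, 8, 9, 3, 1]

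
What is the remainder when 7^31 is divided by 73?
By repeated squaring (mod 73): 7^{1}≡7, 7^{2}≡49, 7^{4}≡65, 7^{8}≡64, 7^{16}≡8. Then 7^{31} = 7^{16+8+4+2+1} ≡ 8 × 64 × 65 × 49 × 7 ≡ 30 (mod 73)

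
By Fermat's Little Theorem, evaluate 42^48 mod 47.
By Fermat: 42^{46} ≡ 1 mod 47. So 42^{48} = 42^{46} · 42^{2} ≡ 42^{2} ≡ 25 mod 47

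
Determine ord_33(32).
Powers of 32 mod 33: 32^1≡32, 32^2≡1. Order = 2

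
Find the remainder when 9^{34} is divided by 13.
By Fermat: 9^{12} ≡ 1 (mod 13). 34 = 2×12 + 10. So 9^{34} ≡ 9^{10} ≡ 9 (mod 13)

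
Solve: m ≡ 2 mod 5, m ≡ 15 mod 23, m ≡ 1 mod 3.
M = 5 × 23 × 3 = 345. M₁ = 69, y₁ ≡ 4 mod 5. M₂ = 15, y₂ ≡ 20 mod 23. M₃ = 115, y₃ ≡ 1 mod 3. m = 2×69×4 + 15×15×20 + 1×115×1 ≡ 337 mod 345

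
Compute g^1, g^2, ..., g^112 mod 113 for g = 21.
21^1, 21^2, ..., 21^{112} mod 113: [21, 102, 108, 8, 55, 25, 73, 64, 101, 87, 19, 60, 17, 18, 39, 28, 23, 31, 86, 111, 71, 22, 10, 97, 3, 63, 80, 98, 24, 52, 75, 106, 79, 77, 35, 57, 67, 51, 54, 4, 84, 69, 93, 32, 107, 100, 66, 30, 65, 9, 76, 14, 68, 72, 43, 112, 92, 11, 5, 105, 58, 88, 40, 49, 12, 26, 94, 53, 96, 95, 74, 85, 90, 82, 27, 2, 42, 91, 103, 16, 110, 50, 33, 15, 89, 61, 38, 7, 34, 36, 78, 56, 46, 62, 59, 109, 29, 44, 20, 81, 6, 13, 47, 83, 48, 104, 37, 99, 45, 41, 70, 1]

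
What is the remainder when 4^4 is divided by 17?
4^{4} = 256 ≡ 1 (mod 17)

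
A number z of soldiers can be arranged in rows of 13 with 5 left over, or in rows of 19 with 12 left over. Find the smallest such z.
M = 13 × 19 = 247. M₁ = 19, y₁ ≡ 11 mod 13. M₂ = 13, y₂ ≡ 3 mod 19. z = 5×19×11 + 12×13×3 ≡ 31 mod 247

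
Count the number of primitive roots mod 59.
There are φ(59-1) = φ(58) = 28 primitive roots modulo 59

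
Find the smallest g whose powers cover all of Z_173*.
g = 2. Powers: [2, 4, 8, 16, 32, 64, 128, 83, 166, 159, ...] generates all 172 non-zero residues.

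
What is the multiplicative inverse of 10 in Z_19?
Since 19 is prime, by Fermat 10^(-1) ≡ 10^{17} ≡ 2 mod 19. Verify: 10 × 2 = 20 ≡ 1 mod 19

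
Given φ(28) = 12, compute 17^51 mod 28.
By Euler: 17^{12} ≡ 1 mod 28 since gcd(17, 28) = 1. 51 = 4×12 + 3. So 17^{51} ≡ 17^{3} ≡ 13 mod 28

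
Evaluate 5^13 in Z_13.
Using Fermat: 5^{12} ≡ 1 (mod 13). 13 ≡ 1 (mod 12). So 5^{13} ≡ 5^{1} ≡ 5 (mod 13)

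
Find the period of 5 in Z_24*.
Powers of 5 mod 24: 5^1≡5, 5^2≡1. So the order of 5 is 2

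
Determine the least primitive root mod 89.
g = 3. Powers: [3, 9, 27, 81, 65, 17, 51, 64, ...] generates all 88 non-zero residues.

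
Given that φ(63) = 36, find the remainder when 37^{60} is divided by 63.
By Euler: 37^{36} ≡ 1 mod 63 since gcd(37, 63) = 1. 60 = 1×36 + 24. So 37^{60} ≡ 37^{24} ≡ 1 mod 63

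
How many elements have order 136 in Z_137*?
A prime p has φ(p-1) primitive roots; here φ(136) = 64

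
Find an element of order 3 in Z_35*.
11 has order 3 mod 35 since 11^{3} ≡ 1 (mod 35) and no smaller power works.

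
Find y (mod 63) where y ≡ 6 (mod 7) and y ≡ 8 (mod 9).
M = 7 × 9 = 63. M₁ = 9, y₁ ≡ 4 (mod 7). M₂ = 7, y₂ ≡ 4 (mod 9). y = 6×9×4 + 8×7×4 ≡ 62 (mod 63)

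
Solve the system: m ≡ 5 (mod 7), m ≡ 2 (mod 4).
M = 7 × 4 = 28. M₁ = 4, y₁ ≡ 2 (mod 7). M₂ = 7, y₂ ≡ 3 (mod 4). m = 5×4×2 + 2×7×3 ≡ 26 (mod 28)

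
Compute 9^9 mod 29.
By repeated squaring (mod 29): 9^{1}≡9, 9^{2}≡23, 9^{4}≡7, 9^{8}≡20. Then 9^{9} = 9^{8+1} ≡ 20 × 9 ≡ 6 (mod 29)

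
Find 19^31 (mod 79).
By repeated squaring (mod 79): 19^{1}≡19, 19^{2}≡45, 19^{4}≡50, 19^{8}≡51, 19^{16}≡73. Then 19^{31} = 19^{16+8+4+2+1} ≡ 73 × 51 × 50 × 45 × 19 ≡ 31 (mod 79)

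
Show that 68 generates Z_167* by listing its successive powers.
68^1, 68^2, ..., 68^{166} mod 167: [68, 115, 138, 32, 5, 6, 74, 22, 160, 25, 30, 36, 110, 132, 125, 150, 13, 49, 159, 124, 82, 65, 78, 127, 119, 76, 158, 56, 134, 94, 46, 122, 113, 2, 136, 63, 109, 64, 10, 12, 148, 44, 153, 50, 60, 72, 53, 97, 83, 133, 26, 98, 151, 81, 164, 130, 156, 87, 71, 152, 149, 112, 101, 21, 92, 77, 59, 4, 105, 126, 51, 128, 20, 24, 129, 88, 139, 100, 120, 144, 106, 27, 166, 99, 52, 29, 135, 162, 161, 93, 145, 7, 142, 137, 131, 57, 35, 42, 17, 154, 118, 8, 43, 85, 102, 89, 40, 48, 91, 9, 111, 33, 73, 121, 45, 54, 165, 31, 104, 58, 103, 157, 155, 19, 123, 14, 117, 107, 95, 114, 70, 84, 34, 141, 69, 16, 86, 3, 37, 11, 80, 96, 15, 18, 55, 66, 146, 75, 90, 108, 163, 62, 41, 116, 39, 147, 143, 38, 79, 28, 67, 47, 23, 61, 140, 1]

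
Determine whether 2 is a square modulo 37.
By Euler's criterion: 2^{18} ≡ 36 (mod 37). Since this equals -1 (≡ 36), 2 is not a QR.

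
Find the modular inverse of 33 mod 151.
Since 151 is prime, by Fermat 33^(-1) ≡ 33^{149} ≡ 119 mod 151. Verify: 33 × 119 = 3927 ≡ 1 mod 151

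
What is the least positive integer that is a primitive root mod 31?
g = 3. For each prime q|30: 3^{15}≡30, 3^{10}≡25, 3^{6}≡16, none ≡ 1, so ord_31(3) = 30 and 3 is a primitive root.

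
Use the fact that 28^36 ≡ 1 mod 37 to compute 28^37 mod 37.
By Fermat: 28^{36} ≡ 1 mod 37. So 28^{37} = 28^{36} · 28^{1} ≡ 28^{1} ≡ 28 mod 37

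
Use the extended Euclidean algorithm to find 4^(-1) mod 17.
Extended GCD: 4(-4) + 17(1) = 1. So 4^(-1) ≡ -4 ≡ 13 mod 17. Verify: 4 × 13 = 52 ≡ 1 mod 17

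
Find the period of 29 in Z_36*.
Powers of 29 mod 36: 29^1≡29, 29^2≡13, 29^3≡17, 29^4≡25, 29^5≡5, 29^6≡1. So the order of 29 is 6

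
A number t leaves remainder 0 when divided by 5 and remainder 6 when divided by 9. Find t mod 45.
M = 5 × 9 = 45. M₁ = 9, y₁ ≡ 4 mod 5. M₂ = 5, y₂ ≡ 2 mod 9. t = 0×9×4 + 6×5×2 ≡ 15 mod 45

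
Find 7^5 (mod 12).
By repeated squaring (mod 12): 7^{1}≡7, 7^{2}≡1, 7^{4}≡1. Then 7^{5} = 7^{4+1} ≡ 1 × 7 ≡ 7 (mod 12)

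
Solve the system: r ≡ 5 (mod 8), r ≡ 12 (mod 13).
M = 8 × 13 = 104. M₁ = 13, y₁ ≡ 5 (mod 8). M₂ = 8, y₂ ≡ 5 (mod 13). r = 5×13×5 + 12×8×5 ≡ 77 (mod 104)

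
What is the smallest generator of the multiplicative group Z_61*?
g = 2. Powers: [2, 4, 8, 16, 32, 3, 6, 12, 24, 48, ...] generates all 60 non-zero residues.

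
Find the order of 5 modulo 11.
Powers of 5 mod 11: 5^1≡5, 5^2≡3, 5^3≡4, 5^4≡9, 5^5≡1. ord_11(5) = 5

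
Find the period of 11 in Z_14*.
Powers of 11 mod 14: 11^1≡11, 11^2≡9, 11^3≡1. ord_14(11) = 3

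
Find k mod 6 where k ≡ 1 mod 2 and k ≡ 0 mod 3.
M = 2 × 3 = 6. M₁ = 3, y₁ ≡ 1 mod 2. M₂ = 2, y₂ ≡ 2 mod 3. k = 1×3×1 + 0×2×2 ≡ 3 mod 6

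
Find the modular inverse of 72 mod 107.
Since 107 is prime, by Fermat 72^(-1) ≡ 72^{105} ≡ 55 (mod 107). Verify: 72 × 55 = 3960 ≡ 1 (mod 107)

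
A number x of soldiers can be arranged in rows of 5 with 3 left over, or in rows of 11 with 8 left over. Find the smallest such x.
M = 5 × 11 = 55. M₁ = 11, y₁ ≡ 1 mod 5. M₂ = 5, y₂ ≡ 9 mod 11. x = 3×11×1 + 8×5×9 ≡ 8 mod 55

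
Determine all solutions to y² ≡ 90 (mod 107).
The square roots of 90 mod 107 are 25 and 82. Verify: 25² = 625 ≡ 90 (mod 107)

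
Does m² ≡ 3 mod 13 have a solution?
By Euler's criterion: 3^{6} ≡ 1 mod 13. Since this equals 1, 3 is a QR.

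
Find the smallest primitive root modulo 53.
g = 2. Powers: [2, 4, 8, 16, 32, 11, 22, 44, ...] generates all 52 non-zero residues.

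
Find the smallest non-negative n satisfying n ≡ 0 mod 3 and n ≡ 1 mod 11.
M = 3 × 11 = 33. M₁ = 11, y₁ ≡ 2 mod 3. M₂ = 3, y₂ ≡ 4 mod 11. n = 0×11×2 + 1×3×4 ≡ 12 mod 33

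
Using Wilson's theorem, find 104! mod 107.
(106)! = (104)! × (105) × (106) ≡ -1 mod 107. So (104)! ≡ -1 × [(106)(105)]^(-1) ≡ 53 mod 107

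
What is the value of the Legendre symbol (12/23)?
(12/23) = 12^{11} mod 23 = 1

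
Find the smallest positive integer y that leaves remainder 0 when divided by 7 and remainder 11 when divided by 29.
M = 7 × 29 = 203. M₁ = 29, y₁ ≡ 1 mod 7. M₂ = 7, y₂ ≡ 25 mod 29. y = 0×29×1 + 11×7×25 ≡ 98 mod 203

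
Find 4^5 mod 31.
By repeated squaring mod 31: 4^{1}≡4, 4^{2}≡16, 4^{4}≡8. Then 4^{5} = 4^{4+1} ≡ 8 × 4 ≡ 1 mod 31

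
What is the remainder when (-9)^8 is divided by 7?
Using Fermat: (-9)^{6} ≡ 1 mod 7. 8 ≡ 2 mod 6. So (-9)^{8} ≡ (-9)^{2} ≡ 4 mod 7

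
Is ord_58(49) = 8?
Powers of 49 mod 58: 49^1≡49, 49^2≡23, 49^3≡25, 49^4≡7, 49^5≡53, 49^6≡45, 49^7≡1. Already 49^7≡1, so the order is 7 < 8. No, the actual order is 7.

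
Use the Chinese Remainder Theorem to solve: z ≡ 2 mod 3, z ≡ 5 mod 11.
M = 3 × 11 = 33. M₁ = 11, y₁ ≡ 2 mod 3. M₂ = 3, y₂ ≡ 4 mod 11. z = 2×11×2 + 5×3×4 ≡ 5 mod 33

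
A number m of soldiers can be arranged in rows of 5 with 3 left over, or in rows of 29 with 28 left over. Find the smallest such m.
M = 5 × 29 = 145. M₁ = 29, y₁ ≡ 4 mod 5. M₂ = 5, y₂ ≡ 6 mod 29. m = 3×29×4 + 28×5×6 ≡ 28 mod 145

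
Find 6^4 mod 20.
6^{4} = 1296 ≡ 16 mod 20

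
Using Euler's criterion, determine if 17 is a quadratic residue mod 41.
By Euler's criterion: 17^{20} ≡ 40 mod 41. Since this equals -1 (≡ 40), 17 is not a QR.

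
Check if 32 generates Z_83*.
ord_83(32) divides 82. For each prime q|82: 32^{41}≡82, 32^{2}≡28, none ≡ 1. So 32 has order 82 and is a primitive root mod 83.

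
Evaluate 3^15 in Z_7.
Using Fermat: 3^{6} ≡ 1 mod 7. 15 ≡ 3 mod 6. So 3^{15} ≡ 3^{3} ≡ 6 mod 7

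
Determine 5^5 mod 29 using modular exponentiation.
By repeated squaring mod 29: 5^{1}≡5, 5^{2}≡25, 5^{4}≡16. Then 5^{5} = 5^{4+1} ≡ 16 × 5 ≡ 22 mod 29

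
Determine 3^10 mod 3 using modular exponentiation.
By repeated squaring (mod 3): 3^{1}≡0, 3^{2}≡0, 3^{4}≡0, 3^{8}≡0. Then 3^{10} = 3^{8+2} ≡ 0 × 0 ≡ 0 (mod 3)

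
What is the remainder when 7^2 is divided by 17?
7^{2} = 49 ≡ 15 mod 17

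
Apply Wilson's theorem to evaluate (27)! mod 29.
(28)! = (27)! × (28) ≡ -1 mod 29. So (27)! ≡ -1 × (28)^(-1) ≡ (-1)×(-1) = 1 mod 29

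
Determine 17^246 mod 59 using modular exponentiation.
Using Fermat: 17^{58} ≡ 1 (mod 59). 246 ≡ 14 (mod 58). So 17^{246} ≡ 17^{14} ≡ 19 (mod 59)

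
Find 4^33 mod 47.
By repeated squaring mod 47: 4^{1}≡4, 4^{2}≡16, 4^{4}≡21, 4^{8}≡18, 4^{16}≡42, 4^{32}≡25. Then 4^{33} = 4^{32+1} ≡ 25 × 4 ≡ 6 mod 47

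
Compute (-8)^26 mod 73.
By repeated squaring (mod 73): (-8)^{1}≡65, (-8)^{2}≡64, (-8)^{4}≡8, (-8)^{8}≡64, (-8)^{16}≡8. Then (-8)^{26} = (-8)^{16+8+2} ≡ 8 × 64 × 64 ≡ 64 (mod 73)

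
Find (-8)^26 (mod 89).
By repeated squaring (mod 89): (-8)^{1}≡81, (-8)^{2}≡64, (-8)^{4}≡2, (-8)^{8}≡4, (-8)^{16}≡16. Then (-8)^{26} = (-8)^{16+8+2} ≡ 16 × 4 × 64 ≡ 2 (mod 89)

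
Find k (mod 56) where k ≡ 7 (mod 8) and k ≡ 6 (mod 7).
M = 8 × 7 = 56. M₁ = 7, y₁ ≡ 7 (mod 8). M₂ = 8, y₂ ≡ 1 (mod 7). k = 7×7×7 + 6×8×1 ≡ 55 (mod 56)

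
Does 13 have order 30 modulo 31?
ord_31(13) divides 30. For each prime q|30: 13^{15}≡30, 13^{10}≡5, 13^{6}≡16, none ≡ 1. So 13 has order 30 and is a primitive root mod 31.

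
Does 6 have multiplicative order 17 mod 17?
Powers of 6 mod 17: 6^1≡6, 6^2≡2, 6^3≡12, 6^4≡4, 6^5≡7, 6^6≡8, 6^7≡14, 6^8≡16, 6^9≡11, 6^10≡15, 6^11≡5, 6^12≡13, 6^13≡10, 6^14≡9, 6^15≡3, 6^16≡1. Already 6^16≡1, so the order is 16 < 17. No, the actual order is 16.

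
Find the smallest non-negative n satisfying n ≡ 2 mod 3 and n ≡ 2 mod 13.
M = 3 × 13 = 39. M₁ = 13, y₁ ≡ 1 mod 3. M₂ = 3, y₂ ≡ 9 mod 13. n = 2×13×1 + 2×3×9 ≡ 2 mod 39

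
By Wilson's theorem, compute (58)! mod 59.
By Wilson's theorem, (58)! ≡ -1 ≡ 58 mod 59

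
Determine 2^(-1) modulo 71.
Since 71 is prime, by Fermat 2^(-1) ≡ 2^{69} ≡ 36 mod 71. Verify: 2 × 36 = 72 ≡ 1 mod 71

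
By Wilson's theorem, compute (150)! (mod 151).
By Wilson's theorem, (150)! ≡ -1 ≡ 150 (mod 151)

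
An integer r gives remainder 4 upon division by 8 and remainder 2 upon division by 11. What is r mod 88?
M = 8 × 11 = 88. M₁ = 11, y₁ ≡ 3 mod 8. M₂ = 8, y₂ ≡ 7 mod 11. r = 4×11×3 + 2×8×7 ≡ 68 mod 88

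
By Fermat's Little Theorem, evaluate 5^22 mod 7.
By Fermat: 5^{6} ≡ 1 (mod 7). 22 = 3×6 + 4. So 5^{22} ≡ 5^{4} ≡ 2 (mod 7)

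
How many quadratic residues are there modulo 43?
For prime 43, there are (p-1)/2 = (43-1)/2 = 21 quadratic residues (excluding 0).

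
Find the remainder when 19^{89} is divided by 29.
By Fermat: 19^{28} ≡ 1 mod 29. 89 = 3×28 + 5. So 19^{89} ≡ 19^{5} ≡ 21 mod 29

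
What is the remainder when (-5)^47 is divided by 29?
Using Fermat: (-5)^{28} ≡ 1 mod 29. 47 ≡ 19 mod 28. So (-5)^{47} ≡ (-5)^{19} ≡ 7 mod 29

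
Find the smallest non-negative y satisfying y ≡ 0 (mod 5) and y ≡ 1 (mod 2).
M = 5 × 2 = 10. M₁ = 2, y₁ ≡ 3 (mod 5). M₂ = 5, y₂ ≡ 1 (mod 2). y = 0×2×3 + 1×5×1 ≡ 5 (mod 10)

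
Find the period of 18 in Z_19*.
Powers of 18 mod 19: 18^1≡18, 18^2≡1. ord_19(18) = 2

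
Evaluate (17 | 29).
(17/29) = 17^{14} mod 29 = -1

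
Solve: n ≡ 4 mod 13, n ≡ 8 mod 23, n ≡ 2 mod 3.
M = 13 × 23 × 3 = 897. M₁ = 69, y₁ ≡ 10 mod 13. M₂ = 39, y₂ ≡ 13 mod 23. M₃ = 299, y₃ ≡ 2 mod 3. n = 4×69×10 + 8×39×13 + 2×299×2 ≡ 836 mod 897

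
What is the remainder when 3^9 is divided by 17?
By repeated squaring mod 17: 3^{1}≡3, 3^{2}≡9, 3^{4}≡13, 3^{8}≡16. Then 3^{9} = 3^{8+1} ≡ 16 × 3 ≡ 14 mod 17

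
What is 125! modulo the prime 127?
(126)! = (125)! × (126) ≡ -1 mod 127. So (125)! ≡ -1 × (126)^(-1) ≡ (-1)×(-1) = 1 mod 127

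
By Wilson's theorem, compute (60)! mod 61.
By Wilson's theorem, (60)! ≡ -1 ≡ 60 mod 61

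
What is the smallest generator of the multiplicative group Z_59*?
g = 2. Powers: [2, 4, 8, 16, 32, 5, 10, ...] generates all 58 non-zero residues.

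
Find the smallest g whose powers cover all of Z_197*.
g = 2. Powers: [2, 4, 8, 16, 32, 64, ...] generates all 196 non-zero residues.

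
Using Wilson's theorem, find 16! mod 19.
(18)! = (16)! × (17) × (18) ≡ -1 (mod 19). So (16)! ≡ -1 × [(18)(17)]^(-1) ≡ 9 (mod 19)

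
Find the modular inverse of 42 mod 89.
Since 89 is prime, by Fermat 42^(-1) ≡ 42^{87} ≡ 53 mod 89. Verify: 42 × 53 = 2226 ≡ 1 mod 89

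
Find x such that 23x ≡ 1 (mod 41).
Since 41 is prime, by Fermat 23^(-1) ≡ 23^{39} ≡ 25 (mod 41). Verify: 23 × 25 = 575 ≡ 1 (mod 41)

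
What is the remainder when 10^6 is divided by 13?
By repeated squaring (mod 13): 10^{1}≡10, 10^{2}≡9, 10^{4}≡3. Then 10^{6} = 10^{4+2} ≡ 3 × 9 ≡ 1 (mod 13)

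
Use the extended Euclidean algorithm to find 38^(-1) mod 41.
Extended GCD: 38(-14) + 41(13) = 1. So 38^(-1) ≡ -14 ≡ 27 (mod 41). Verify: 38 × 27 = 1026 ≡ 1 (mod 41)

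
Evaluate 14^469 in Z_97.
Using Fermat: 14^{96} ≡ 1 (mod 97). 469 ≡ 85 (mod 96). So 14^{469} ≡ 14^{85} ≡ 76 (mod 97)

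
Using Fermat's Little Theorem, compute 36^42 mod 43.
By Fermat's Little Theorem, 36^{42} ≡ 1 (mod 43) since 43 is prime and gcd(36, 43) = 1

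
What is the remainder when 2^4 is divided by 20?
2^{4} = 16 ≡ 16 (mod 20)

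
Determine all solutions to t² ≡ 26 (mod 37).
The square roots of 26 mod 37 are 10 and 27. Verify: 10² = 100 ≡ 26 (mod 37)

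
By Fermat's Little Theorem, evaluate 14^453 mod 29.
By Fermat: 14^{28} ≡ 1 (mod 29). 453 ≡ 5 (mod 28). So 14^{453} ≡ 14^{5} ≡ 19 (mod 29)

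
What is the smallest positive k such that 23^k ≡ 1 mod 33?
Powers of 23 mod 33: 23^1≡23, 23^2≡1. ord_33(23) = 2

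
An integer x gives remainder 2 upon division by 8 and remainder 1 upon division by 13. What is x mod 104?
M = 8 × 13 = 104. M₁ = 13, y₁ ≡ 5 mod 8. M₂ = 8, y₂ ≡ 5 mod 13. x = 2×13×5 + 1×8×5 ≡ 66 mod 104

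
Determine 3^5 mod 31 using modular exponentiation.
By repeated squaring mod 31: 3^{1}≡3, 3^{2}≡9, 3^{4}≡19. Then 3^{5} = 3^{4+1} ≡ 19 × 3 ≡ 26 mod 31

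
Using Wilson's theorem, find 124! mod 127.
(126)! = (124)! × (125) × (126) ≡ -1 (mod 127). So (124)! ≡ -1 × [(126)(125)]^(-1) ≡ 63 (mod 127)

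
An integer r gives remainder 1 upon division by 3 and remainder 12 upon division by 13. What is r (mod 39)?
M = 3 × 13 = 39. M₁ = 13, y₁ ≡ 1 (mod 3). M₂ = 3, y₂ ≡ 9 (mod 13). r = 1×13×1 + 12×3×9 ≡ 25 (mod 39)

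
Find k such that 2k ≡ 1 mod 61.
Since 61 is prime, by Fermat 2^(-1) ≡ 2^{59} ≡ 31 mod 61. Verify: 2 × 31 = 62 ≡ 1 mod 61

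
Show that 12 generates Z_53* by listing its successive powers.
12^1, 12^2, ..., 12^{52} mod 53: [12, 38, 32, 13, 50, 17, 45, 10, 14, 9, 2, 24, 23, 11, 26, 47, 34, 37, 20, 28, 18, 4, 48, 46, 22, 52, 41, 15, 21, 40, 3, 36, 8, 43, 39, 44, 51, 29, 30, 42, 27, 6, 19, 16, 33, 25, 35, 49, 5, 7, 31, 1]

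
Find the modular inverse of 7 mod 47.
Since 47 is prime, by Fermat 7^(-1) ≡ 7^{45} ≡ 27 mod 47. Verify: 7 × 27 = 189 ≡ 1 mod 47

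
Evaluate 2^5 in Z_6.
By repeated squaring mod 6: 2^{1}≡2, 2^{2}≡4, 2^{4}≡4. Then 2^{5} = 2^{4+1} ≡ 4 × 2 ≡ 2 mod 6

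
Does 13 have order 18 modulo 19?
ord_19(13) divides 18. For each prime q|18: 13^{9}≡18, 13^{6}≡11, none ≡ 1. So 13 has order 18 and is a primitive root mod 19.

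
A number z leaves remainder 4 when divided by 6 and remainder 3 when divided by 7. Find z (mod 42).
M = 6 × 7 = 42. M₁ = 7, y₁ ≡ 1 (mod 6). M₂ = 6, y₂ ≡ 6 (mod 7). z = 4×7×1 + 3×6×6 ≡ 10 (mod 42)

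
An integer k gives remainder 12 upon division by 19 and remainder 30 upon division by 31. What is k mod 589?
M = 19 × 31 = 589. M₁ = 31, y₁ ≡ 8 mod 19. M₂ = 19, y₂ ≡ 18 mod 31. k = 12×31×8 + 30×19×18 ≡ 278 mod 589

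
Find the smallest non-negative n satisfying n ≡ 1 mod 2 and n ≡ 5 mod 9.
M = 2 × 9 = 18. M₁ = 9, y₁ ≡ 1 mod 2. M₂ = 2, y₂ ≡ 5 mod 9. n = 1×9×1 + 5×2×5 ≡ 5 mod 18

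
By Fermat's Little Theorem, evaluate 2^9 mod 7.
By Fermat: 2^{6} ≡ 1 mod 7. So 2^{9} = 2^{6} · 2^{3} ≡ 2^{3} ≡ 1 mod 7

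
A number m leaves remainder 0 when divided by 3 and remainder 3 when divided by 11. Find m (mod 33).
M = 3 × 11 = 33. M₁ = 11, y₁ ≡ 2 (mod 3). M₂ = 3, y₂ ≡ 4 (mod 11). m = 0×11×2 + 3×3×4 ≡ 3 (mod 33)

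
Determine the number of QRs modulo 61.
For prime 61, there are (p-1)/2 = (61-1)/2 = 30 quadratic residues (excluding 0).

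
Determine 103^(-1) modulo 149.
Since 149 is prime, by Fermat 103^(-1) ≡ 103^{147} ≡ 68 mod 149. Verify: 103 × 68 = 7004 ≡ 1 mod 149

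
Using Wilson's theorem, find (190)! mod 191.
By Wilson's theorem, (190)! ≡ -1 ≡ 190 mod 191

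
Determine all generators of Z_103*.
There are φ(102) = 32 primitive roots mod 103: {5, 6, 11, 12, 20, 21, 35, 40, 43, 44, 45, 48, 51, 53, 54, 62, 65, 67, 70, 71, 74, 75, 77, 78, 84, 85, 86, 87, 88, 96, 99, 101}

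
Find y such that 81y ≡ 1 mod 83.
Since 83 is prime, by Fermat 81^(-1) ≡ 81^{81} ≡ 41 mod 83. Verify: 81 × 41 = 3321 ≡ 1 mod 83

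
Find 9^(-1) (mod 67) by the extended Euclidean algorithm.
Extended GCD: 9(15) + 67(-2) = 1. So 9^(-1) ≡ 15 (mod 67). Verify: 9 × 15 = 135 ≡ 1 (mod 67)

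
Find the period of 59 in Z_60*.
Powers of 59 mod 60: 59^1≡59, 59^2≡1. Order = 2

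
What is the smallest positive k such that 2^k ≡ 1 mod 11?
Powers of 2 mod 11: 2^1≡2, 2^2≡4, 2^3≡8, 2^4≡5, 2^5≡10, 2^6≡9, 2^7≡7, 2^8≡3, 2^9≡6, 2^10≡1. Order = 10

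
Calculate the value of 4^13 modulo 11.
Using Fermat: 4^{10} ≡ 1 (mod 11). 13 ≡ 3 (mod 10). So 4^{13} ≡ 4^{3} ≡ 9 (mod 11)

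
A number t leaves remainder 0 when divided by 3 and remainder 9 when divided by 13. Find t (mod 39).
M = 3 × 13 = 39. M₁ = 13, y₁ ≡ 1 (mod 3). M₂ = 3, y₂ ≡ 9 (mod 13). t = 0×13×1 + 9×3×9 ≡ 9 (mod 39)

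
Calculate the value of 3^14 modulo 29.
By repeated squaring mod 29: 3^{1}≡3, 3^{2}≡9, 3^{4}≡23, 3^{8}≡7. Then 3^{14} = 3^{8+4+2} ≡ 7 × 23 × 9 ≡ 28 mod 29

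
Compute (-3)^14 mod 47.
By repeated squaring (mod 47): (-3)^{1}≡44, (-3)^{2}≡9, (-3)^{4}≡34, (-3)^{8}≡28. Then (-3)^{14} = (-3)^{8+4+2} ≡ 28 × 34 × 9 ≡ 14 (mod 47)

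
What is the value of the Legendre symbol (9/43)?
(9/43) = 9^{21} mod 43 = 1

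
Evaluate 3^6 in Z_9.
By repeated squaring (mod 9): 3^{1}≡3, 3^{2}≡0, 3^{4}≡0. Then 3^{6} = 3^{4+2} ≡ 0 × 0 ≡ 0 (mod 9)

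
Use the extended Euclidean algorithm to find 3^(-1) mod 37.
Extended GCD: 3(-12) + 37(1) = 1. So 3^(-1) ≡ -12 ≡ 25 (mod 37). Verify: 3 × 25 = 75 ≡ 1 (mod 37)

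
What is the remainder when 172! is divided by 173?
By Wilson's theorem, (172)! ≡ -1 ≡ 172 mod 173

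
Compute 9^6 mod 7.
Using Fermat: 9^{6} ≡ 1 (mod 7). 6 ≡ 0 (mod 6). So 9^{6} ≡ 9^{0} ≡ 1 (mod 7)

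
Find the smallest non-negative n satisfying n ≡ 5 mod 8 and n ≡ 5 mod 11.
M = 8 × 11 = 88. M₁ = 11, y₁ ≡ 3 mod 8. M₂ = 8, y₂ ≡ 7 mod 11. n = 5×11×3 + 5×8×7 ≡ 5 mod 88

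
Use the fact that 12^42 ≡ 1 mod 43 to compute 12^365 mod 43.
By Fermat: 12^{42} ≡ 1 mod 43. 365 ≡ 29 mod 42. So 12^{365} ≡ 12^{29} ≡ 29 mod 43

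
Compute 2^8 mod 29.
By repeated squaring (mod 29): 2^{1}≡2, 2^{2}≡4, 2^{4}≡16, 2^{8}≡24. So 2^{8} ≡ 24 (mod 29)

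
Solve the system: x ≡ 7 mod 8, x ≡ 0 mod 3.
M = 8 × 3 = 24. M₁ = 3, y₁ ≡ 3 mod 8. M₂ = 8, y₂ ≡ 2 mod 3. x = 7×3×3 + 0×8×2 ≡ 15 mod 24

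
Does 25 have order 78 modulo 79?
25^{39} ≡ 1 (mod 79) and 39 < 78, so ord_79(25) = 39 ≠ 78 and 25 is not a primitive root.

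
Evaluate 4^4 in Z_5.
4^{4} = 256 ≡ 1 mod 5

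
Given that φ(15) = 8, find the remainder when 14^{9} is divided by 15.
By Euler: 14^{8} ≡ 1 (mod 15) since gcd(14, 15) = 1. 9 = 1×8 + 1. So 14^{9} ≡ 14^{1} ≡ 14 (mod 15)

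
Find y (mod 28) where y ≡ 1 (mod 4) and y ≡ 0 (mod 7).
M = 4 × 7 = 28. M₁ = 7, y₁ ≡ 3 (mod 4). M₂ = 4, y₂ ≡ 2 (mod 7). y = 1×7×3 + 0×4×2 ≡ 21 (mod 28)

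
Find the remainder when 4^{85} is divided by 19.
By Fermat: 4^{18} ≡ 1 mod 19. 85 = 4×18 + 13. So 4^{85} ≡ 4^{13} ≡ 9 mod 19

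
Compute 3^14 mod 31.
By repeated squaring (mod 31): 3^{1}≡3, 3^{2}≡9, 3^{4}≡19, 3^{8}≡20. Then 3^{14} = 3^{8+4+2} ≡ 20 × 19 × 9 ≡ 10 (mod 31)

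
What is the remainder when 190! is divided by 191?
By Wilson's theorem, (190)! ≡ -1 ≡ 190 mod 191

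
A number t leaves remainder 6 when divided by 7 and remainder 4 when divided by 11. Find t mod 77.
M = 7 × 11 = 77. M₁ = 11, y₁ ≡ 2 mod 7. M₂ = 7, y₂ ≡ 8 mod 11. t = 6×11×2 + 4×7×8 ≡ 48 mod 77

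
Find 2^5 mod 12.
By repeated squaring mod 12: 2^{1}≡2, 2^{2}≡4, 2^{4}≡4. Then 2^{5} = 2^{4+1} ≡ 4 × 2 ≡ 8 mod 12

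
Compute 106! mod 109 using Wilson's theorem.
(108)! = (106)! × (107) × (108) ≡ -1 mod 109. So (106)! ≡ -1 × [(108)(107)]^(-1) ≡ 54 mod 109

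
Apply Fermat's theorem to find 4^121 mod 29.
By Fermat: 4^{28} ≡ 1 mod 29. 121 = 4×28 + 9. So 4^{121} ≡ 4^{9} ≡ 13 mod 29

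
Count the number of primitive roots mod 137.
A prime p has φ(p-1) primitive roots; here φ(136) = 64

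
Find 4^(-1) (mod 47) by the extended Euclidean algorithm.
Extended GCD: 4(12) + 47(-1) = 1. So 4^(-1) ≡ 12 (mod 47). Verify: 4 × 12 = 48 ≡ 1 (mod 47)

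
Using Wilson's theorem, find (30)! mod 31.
By Wilson's theorem, (30)! ≡ -1 ≡ 30 mod 31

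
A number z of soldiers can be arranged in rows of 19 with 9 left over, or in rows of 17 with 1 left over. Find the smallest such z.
M = 19 × 17 = 323. M₁ = 17, y₁ ≡ 9 mod 19. M₂ = 19, y₂ ≡ 9 mod 17. z = 9×17×9 + 1×19×9 ≡ 256 mod 323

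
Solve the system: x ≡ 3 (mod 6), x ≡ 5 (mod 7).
M = 6 × 7 = 42. M₁ = 7, y₁ ≡ 1 (mod 6). M₂ = 6, y₂ ≡ 6 (mod 7). x = 3×7×1 + 5×6×6 ≡ 33 (mod 42)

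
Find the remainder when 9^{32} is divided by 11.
By Fermat: 9^{10} ≡ 1 (mod 11). 32 = 3×10 + 2. So 9^{32} ≡ 9^{2} ≡ 4 (mod 11)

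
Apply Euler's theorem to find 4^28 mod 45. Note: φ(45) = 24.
By Euler: 4^{24} ≡ 1 mod 45 since gcd(4, 45) = 1. 28 = 1×24 + 4. So 4^{28} ≡ 4^{4} ≡ 31 mod 45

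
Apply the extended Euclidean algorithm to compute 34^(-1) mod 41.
Extended GCD: 34(-6) + 41(5) = 1. So 34^(-1) ≡ -6 ≡ 35 (mod 41). Verify: 34 × 35 = 1190 ≡ 1 (mod 41)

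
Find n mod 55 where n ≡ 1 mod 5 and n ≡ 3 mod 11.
M = 5 × 11 = 55. M₁ = 11, y₁ ≡ 1 mod 5. M₂ = 5, y₂ ≡ 9 mod 11. n = 1×11×1 + 3×5×9 ≡ 36 mod 55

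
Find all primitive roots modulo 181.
There are φ(180) = 48 primitive roots mod 181: {2, 10, 18, 21, 23, 24, 28, 41, 47, 50, 53, 54, 57, 58, 63, 66, 69, 76, 77, 78, 83, 84, 85, 90, 91, 96, 97, 98, 103, 104, 105, 112, 115, 118, 123, 124, 127, 128, 131, 134, 140, 153, 157, 158, 160, 163, 171, 179}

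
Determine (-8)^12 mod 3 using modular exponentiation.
Using Fermat: (-8)^{2} ≡ 1 (mod 3). 12 ≡ 0 (mod 2). So (-8)^{12} ≡ (-8)^{0} ≡ 1 (mod 3)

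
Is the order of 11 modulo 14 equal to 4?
Powers of 11 mod 14: 11^1≡11, 11^2≡9, 11^3≡1. Already 11^3≡1, so the order is 3 < 4. No, the actual order is 3.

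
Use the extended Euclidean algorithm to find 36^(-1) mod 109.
Extended GCD: 36(-3) + 109(1) = 1. So 36^(-1) ≡ -3 ≡ 106 mod 109. Verify: 36 × 106 = 3816 ≡ 1 mod 109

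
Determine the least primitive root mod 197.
g = 2. For each prime q|196: 2^{98}≡196, 2^{28}≡104, none ≡ 1, so ord_197(2) = 196 and 2 is a primitive root.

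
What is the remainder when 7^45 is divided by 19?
Using Fermat: 7^{18} ≡ 1 mod 19. 45 ≡ 9 mod 18. So 7^{45} ≡ 7^{9} ≡ 1 mod 19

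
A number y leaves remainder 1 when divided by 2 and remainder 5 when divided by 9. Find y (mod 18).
M = 2 × 9 = 18. M₁ = 9, y₁ ≡ 1 (mod 2). M₂ = 2, y₂ ≡ 5 (mod 9). y = 1×9×1 + 5×2×5 ≡ 5 (mod 18)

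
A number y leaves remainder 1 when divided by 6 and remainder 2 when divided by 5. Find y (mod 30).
M = 6 × 5 = 30. M₁ = 5, y₁ ≡ 5 (mod 6). M₂ = 6, y₂ ≡ 1 (mod 5). y = 1×5×5 + 2×6×1 ≡ 7 (mod 30)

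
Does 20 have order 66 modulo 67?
ord_67(20) divides 66. For each prime q|66: 20^{33}≡66, 20^{22}≡29, 20^{6}≡59, none ≡ 1. So 20 has order 66 and is a primitive root mod 67.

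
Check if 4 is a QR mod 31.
By Euler's criterion: 4^{15} ≡ 1 mod 31. Since this equals 1, 4 is a QR.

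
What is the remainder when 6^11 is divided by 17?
By repeated squaring mod 17: 6^{1}≡6, 6^{2}≡2, 6^{4}≡4, 6^{8}≡16. Then 6^{11} = 6^{8+2+1} ≡ 16 × 2 × 6 ≡ 5 mod 17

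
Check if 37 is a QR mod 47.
By Euler's criterion: 37^{23} ≡ 1 (mod 47). Since this equals 1, 37 is a QR.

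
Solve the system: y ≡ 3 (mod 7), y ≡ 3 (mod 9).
M = 7 × 9 = 63. M₁ = 9, y₁ ≡ 4 (mod 7). M₂ = 7, y₂ ≡ 4 (mod 9). y = 3×9×4 + 3×7×4 ≡ 3 (mod 63)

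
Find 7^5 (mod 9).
By repeated squaring (mod 9): 7^{1}≡7, 7^{2}≡4, 7^{4}≡7. Then 7^{5} = 7^{4+1} ≡ 7 × 7 ≡ 4 (mod 9)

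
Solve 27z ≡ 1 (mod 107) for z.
Since 107 is prime, by Fermat 27^(-1) ≡ 27^{105} ≡ 4 (mod 107). Verify: 27 × 4 = 108 ≡ 1 (mod 107)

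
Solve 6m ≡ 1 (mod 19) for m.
Since 19 is prime, by Fermat 6^(-1) ≡ 6^{17} ≡ 16 (mod 19). Verify: 6 × 16 = 96 ≡ 1 (mod 19)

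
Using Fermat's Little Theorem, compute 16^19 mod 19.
By Fermat: 16^{18} ≡ 1 (mod 19). So 16^{19} = 16^{18} · 16^{1} ≡ 16^{1} ≡ 16 (mod 19)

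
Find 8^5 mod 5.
Using Fermat: 8^{4} ≡ 1 mod 5. 5 ≡ 1 mod 4. So 8^{5} ≡ 8^{1} ≡ 3 mod 5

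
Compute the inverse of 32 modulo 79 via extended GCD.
Extended GCD: 32(-37) + 79(15) = 1. So 32^(-1) ≡ -37 ≡ 42 mod 79. Verify: 32 × 42 = 1344 ≡ 1 mod 79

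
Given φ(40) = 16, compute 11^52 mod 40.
By Euler: 11^{16} ≡ 1 (mod 40) since gcd(11, 40) = 1. 52 = 3×16 + 4. So 11^{52} ≡ 11^{4} ≡ 1 (mod 40)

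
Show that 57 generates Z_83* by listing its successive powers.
57^1, 57^2, ..., 57^{82} mod 83: [57, 12, 20, 61, 74, 68, 58, 69, 32, 81, 52, 59, 43, 44, 18, 30, 50, 28, 19, 4, 62, 48, 80, 78, 47, 23, 66, 27, 45, 75, 42, 70, 6, 10, 72, 37, 34, 29, 76, 16, 82, 26, 71, 63, 22, 9, 15, 25, 14, 51, 2, 31, 24, 40, 39, 65, 53, 33, 55, 64, 79, 21, 35, 3, 5, 36, 60, 17, 56, 38, 8, 41, 13, 77, 73, 11, 46, 49, 54, 7, 67, 1]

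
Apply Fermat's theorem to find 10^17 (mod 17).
By Fermat: 10^{16} ≡ 1 (mod 17). So 10^{17} = 10^{16} · 10^{1} ≡ 10^{1} ≡ 10 (mod 17)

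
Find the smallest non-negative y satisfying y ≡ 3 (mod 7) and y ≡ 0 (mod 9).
M = 7 × 9 = 63. M₁ = 9, y₁ ≡ 4 (mod 7). M₂ = 7, y₂ ≡ 4 (mod 9). y = 3×9×4 + 0×7×4 ≡ 45 (mod 63)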